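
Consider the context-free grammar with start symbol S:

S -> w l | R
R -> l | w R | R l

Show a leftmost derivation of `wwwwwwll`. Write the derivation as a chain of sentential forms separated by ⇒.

S ⇒ R ⇒ wR ⇒ wwR ⇒ wwwR ⇒ wwwwR ⇒ wwwwwR ⇒ wwwwwwR ⇒ wwwwwwRl ⇒ wwwwwwll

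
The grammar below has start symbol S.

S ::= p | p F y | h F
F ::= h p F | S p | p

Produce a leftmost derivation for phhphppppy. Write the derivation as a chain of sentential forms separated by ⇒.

S ⇒ pFy ⇒ pSpy ⇒ phFpy ⇒ phhpFpy ⇒ phhpSppy ⇒ phhphFppy ⇒ phhphSpppy ⇒ phhphppppy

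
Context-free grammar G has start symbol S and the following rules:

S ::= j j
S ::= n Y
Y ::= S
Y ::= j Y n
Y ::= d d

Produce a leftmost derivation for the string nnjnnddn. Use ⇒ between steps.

S⇒nY⇒nS⇒nnY⇒nnjYn⇒nnjSn⇒nnjnYn⇒nnjnSn⇒nnjnnYn⇒nnjnnddn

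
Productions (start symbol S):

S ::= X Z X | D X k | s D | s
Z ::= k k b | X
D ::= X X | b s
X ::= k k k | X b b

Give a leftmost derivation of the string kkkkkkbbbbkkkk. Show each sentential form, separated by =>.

S => DXk => XXXk => kkkXXk => kkkXbbXk => kkkXbbbbXk => kkkkkkbbbbXk => kkkkkkbbbbkkkk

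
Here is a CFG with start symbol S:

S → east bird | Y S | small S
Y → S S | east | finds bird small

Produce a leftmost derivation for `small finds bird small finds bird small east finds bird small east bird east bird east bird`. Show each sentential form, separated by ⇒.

S ⇒ Y S   [S → Y S]
Y S ⇒ S S S   [Y → S S]
S S S ⇒ small S S S   [S → small S]
small S S S ⇒ small Y S S S   [S → Y S]
small Y S S S ⇒ small finds bird small S S S   [Y → finds bird small]
small finds bird small S S S ⇒ small finds bird small Y S S S   [S → Y S]
small finds bird small Y S S S ⇒ small finds bird small finds bird small S S S   [Y → finds bird small]
small finds bird small finds bird small S S S ⇒ small finds bird small finds bird small Y S S S   [S → Y S]
small finds bird small finds bird small Y S S S ⇒ small finds bird small finds bird small east S S S   [Y → east]
small finds bird small finds bird small east S S S ⇒ small finds bird small finds bird small east Y S S S   [S → Y S]
small finds bird small finds bird small east Y S S S ⇒ small finds bird small finds bird small east finds bird small S S S   [Y → finds bird small]
small finds bird small finds bird small east finds bird small S S S ⇒ small finds bird small finds bird small east finds bird small east bird S S   [S → east bird]
small finds bird small finds bird small east finds bird small east bird S S ⇒ small finds bird small finds bird small east finds bird small east bird east bird S   [S → east bird]
small finds bird small finds bird small east finds bird small east bird east bird S ⇒ small finds bird small finds bird small east finds bird small east bird east bird east bird   [S → east bird]

S ⇒ Y S ⇒ S S S ⇒ small S S S ⇒ small Y S S S ⇒ small finds bird small S S S ⇒ small finds bird small Y S S S ⇒ small finds bird small finds bird small S S S ⇒ small finds bird small finds bird small Y S S S ⇒ small finds bird small finds bird small east S S S ⇒ small finds bird small finds bird small east Y S S S ⇒ small finds bird small finds bird small east finds bird small S S S ⇒ small finds bird small finds bird small east finds bird small east bird S S ⇒ small finds bird small finds bird small east finds bird small east bird east bird S ⇒ small finds bird small finds bird small east finds bird small east bird east bird east bird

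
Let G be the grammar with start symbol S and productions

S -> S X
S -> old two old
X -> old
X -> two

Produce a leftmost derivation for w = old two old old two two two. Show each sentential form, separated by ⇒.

S ⇒ S X ⇒ S X X ⇒ S X X X ⇒ S X X X X ⇒ old two old X X X X ⇒ old two old old X X X ⇒ old two old old two X X ⇒ old two old old two two X ⇒ old two old old two two two

S ⇒ S X   [S -> S X]
S X ⇒ S X X   [S -> S X]
S X X ⇒ S X X X   [S -> S X]
S X X X ⇒ S X X X X   [S -> S X]
S X X X X ⇒ old two old X X X X   [S -> old two old]
old two old X X X X ⇒ old two old old X X X   [X -> old]
old two old old X X X ⇒ old two old old two X X   [X -> two]
old two old old two X X ⇒ old two old old two two X   [X -> two]
old two old old two two X ⇒ old two old old two two two   [X -> two]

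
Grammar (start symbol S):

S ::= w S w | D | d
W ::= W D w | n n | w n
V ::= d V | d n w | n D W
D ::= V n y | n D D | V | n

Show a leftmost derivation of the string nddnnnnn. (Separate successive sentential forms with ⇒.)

S⇒D⇒nDD⇒nVD⇒ndVD⇒nddVD⇒nddnDWD⇒nddnnWD⇒nddnnnnD⇒nddnnnnn

S ⇒ D   [S ::= D]
D ⇒ nDD   [D ::= n D D]
nDD ⇒ nVD   [D ::= V]
nVD ⇒ ndVD   [V ::= d V]
ndVD ⇒ nddVD   [V ::= d V]
nddVD ⇒ nddnDWD   [V ::= n D W]
nddnDWD ⇒ nddnnWD   [D ::= n]
nddnnWD ⇒ nddnnnnD   [W ::= n n]
nddnnnnD ⇒ nddnnnnn   [D ::= n]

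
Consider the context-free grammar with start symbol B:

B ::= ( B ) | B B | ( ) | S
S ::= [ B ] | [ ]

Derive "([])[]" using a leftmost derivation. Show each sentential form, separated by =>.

B=>BB=>(B)B=>(S)B=>([])B=>([])S=>([])[]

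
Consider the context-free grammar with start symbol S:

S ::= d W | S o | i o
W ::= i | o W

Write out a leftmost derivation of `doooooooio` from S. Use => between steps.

S => So => dWo => doWo => dooWo => doooWo => dooooWo => doooooWo => dooooooWo => doooooooWo => doooooooio

S => So   [S ::= S o]
So => dWo   [S ::= d W]
dWo => doWo   [W ::= o W]
doWo => dooWo   [W ::= o W]
dooWo => doooWo   [W ::= o W]
doooWo => dooooWo   [W ::= o W]
dooooWo => doooooWo   [W ::= o W]
doooooWo => dooooooWo   [W ::= o W]
dooooooWo => doooooooWo   [W ::= o W]
doooooooWo => doooooooio   [W ::= i]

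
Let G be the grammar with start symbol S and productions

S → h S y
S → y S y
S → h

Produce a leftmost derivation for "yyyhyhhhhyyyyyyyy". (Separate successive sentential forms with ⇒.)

S ⇒ ySy ⇒ yySyy ⇒ yyySyyy ⇒ yyyhSyyyy ⇒ yyyhySyyyyy ⇒ yyyhyhSyyyyyy ⇒ yyyhyhhSyyyyyyy ⇒ yyyhyhhhSyyyyyyyy ⇒ yyyhyhhhhyyyyyyyy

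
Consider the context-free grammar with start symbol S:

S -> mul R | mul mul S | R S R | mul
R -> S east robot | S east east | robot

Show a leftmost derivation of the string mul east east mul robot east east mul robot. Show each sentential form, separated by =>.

S => R S R => S east east S R => R S R east east S R => S east east S R east east S R => mul east east S R east east S R => mul east east mul R east east S R => mul east east mul robot east east S R => mul east east mul robot east east mul R => mul east east mul robot east east mul robot

S => R S R   [S -> R S R]
R S R => S east east S R   [R -> S east east]
S east east S R => R S R east east S R   [S -> R S R]
R S R east east S R => S east east S R east east S R   [R -> S east east]
S east east S R east east S R => mul east east S R east east S R   [S -> mul]
mul east east S R east east S R => mul east east mul R east east S R   [S -> mul]
mul east east mul R east east S R => mul east east mul robot east east S R   [R -> robot]
mul east east mul robot east east S R => mul east east mul robot east east mul R   [S -> mul]
mul east east mul robot east east mul R => mul east east mul robot east east mul robot   [R -> robot]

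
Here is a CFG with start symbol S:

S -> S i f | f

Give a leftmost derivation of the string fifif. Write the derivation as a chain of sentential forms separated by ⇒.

S⇒Sif⇒Sifif⇒fifif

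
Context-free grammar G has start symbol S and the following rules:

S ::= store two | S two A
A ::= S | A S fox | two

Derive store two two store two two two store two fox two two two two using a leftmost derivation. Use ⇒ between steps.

S ⇒ S two A   [S ::= S two A]
S two A ⇒ S two A two A   [S ::= S two A]
S two A two A ⇒ S two A two A two A   [S ::= S two A]
S two A two A two A ⇒ store two two A two A two A   [S ::= store two]
store two two A two A two A ⇒ store two two A S fox two A two A   [A ::= A S fox]
store two two A S fox two A two A ⇒ store two two S S fox two A two A   [A ::= S]
store two two S S fox two A two A ⇒ store two two S two A S fox two A two A   [S ::= S two A]
store two two S two A S fox two A two A ⇒ store two two store two two A S fox two A two A   [S ::= store two]
store two two store two two A S fox two A two A ⇒ store two two store two two two S fox two A two A   [A ::= two]
store two two store two two two S fox two A two A ⇒ store two two store two two two store two fox two A two A   [S ::= store two]
store two two store two two two store two fox two A two A ⇒ store two two store two two two store two fox two two two A   [A ::= two]
store two two store two two two store two fox two two two A ⇒ store two two store two two two store two fox two two two two   [A ::= two]

S ⇒ S two A ⇒ S two A two A ⇒ S two A two A two A ⇒ store two two A two A two A ⇒ store two two A S fox two A two A ⇒ store two two S S fox two A two A ⇒ store two two S two A S fox two A two A ⇒ store two two store two two A S fox two A two A ⇒ store two two store two two two S fox two A two A ⇒ store two two store two two two store two fox two A two A ⇒ store two two store two two two store two fox two two two A ⇒ store two two store two two two store two fox two two two two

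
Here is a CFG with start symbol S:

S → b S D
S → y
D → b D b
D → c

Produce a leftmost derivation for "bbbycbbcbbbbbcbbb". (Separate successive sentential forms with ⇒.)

S⇒bSD⇒bbSDD⇒bbbSDDD⇒bbbyDDD⇒bbbycDD⇒bbbycbDbD⇒bbbycbbDbbD⇒bbbycbbcbbD⇒bbbycbbcbbbDb⇒bbbycbbcbbbbDbb⇒bbbycbbcbbbbbDbbb⇒bbbycbbcbbbbbcbbb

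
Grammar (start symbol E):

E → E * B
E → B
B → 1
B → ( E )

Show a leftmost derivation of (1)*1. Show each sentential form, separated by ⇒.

E ⇒ E*B   [E → E * B]
E*B ⇒ B*B   [E → B]
B*B ⇒ (E)*B   [B → ( E )]
(E)*B ⇒ (B)*B   [E → B]
(B)*B ⇒ (1)*B   [B → 1]
(1)*B ⇒ (1)*1   [B → 1]

E ⇒ E*B ⇒ B*B ⇒ (E)*B ⇒ (B)*B ⇒ (1)*B ⇒ (1)*1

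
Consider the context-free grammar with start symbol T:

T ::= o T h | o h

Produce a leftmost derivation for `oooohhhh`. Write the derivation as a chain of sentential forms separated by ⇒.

T ⇒ oTh ⇒ ooThh ⇒ oooThhh ⇒ oooohhhh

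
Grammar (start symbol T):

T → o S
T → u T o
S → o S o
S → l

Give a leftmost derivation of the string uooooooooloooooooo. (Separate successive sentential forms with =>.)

T=>uTo=>uoSo=>uooSoo=>uoooSooo=>uooooSoooo=>uoooooSooooo=>uooooooSoooooo=>uoooooooSooooooo=>uooooooooSoooooooo=>uooooooooloooooooo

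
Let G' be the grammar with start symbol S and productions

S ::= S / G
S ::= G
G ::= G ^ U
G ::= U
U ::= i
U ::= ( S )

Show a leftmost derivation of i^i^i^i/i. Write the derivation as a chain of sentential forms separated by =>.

S => S/G => G/G => G^U/G => G^U^U/G => G^U^U^U/G => U^U^U^U/G => i^U^U^U/G => i^i^U^U/G => i^i^i^U/G => i^i^i^i/G => i^i^i^i/U => i^i^i^i/i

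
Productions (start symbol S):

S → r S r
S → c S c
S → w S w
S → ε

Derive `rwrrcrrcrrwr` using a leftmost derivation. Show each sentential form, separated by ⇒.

S⇒rSr⇒rwSwr⇒rwrSrwr⇒rwrrSrrwr⇒rwrrcScrrwr⇒rwrrcrSrcrrwr⇒rwrrcrrcrrwr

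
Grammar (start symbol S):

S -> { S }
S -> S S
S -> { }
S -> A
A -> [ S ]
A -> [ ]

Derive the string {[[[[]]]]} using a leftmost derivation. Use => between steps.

S => {S}   [S -> { S }]
{S} => {A}   [S -> A]
{A} => {[S]}   [A -> [ S ]]
{[S]} => {[A]}   [S -> A]
{[A]} => {[[S]]}   [A -> [ S ]]
{[[S]]} => {[[A]]}   [S -> A]
{[[A]]} => {[[[S]]]}   [A -> [ S ]]
{[[[S]]]} => {[[[A]]]}   [S -> A]
{[[[A]]]} => {[[[[]]]]}   [A -> [ ]]

S => {S} => {A} => {[S]} => {[A]} => {[[S]]} => {[[A]]} => {[[[S]]]} => {[[[A]]]} => {[[[[]]]]}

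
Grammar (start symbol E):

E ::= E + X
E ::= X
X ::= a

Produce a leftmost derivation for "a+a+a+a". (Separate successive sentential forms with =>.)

E => E+X => E+X+X => E+X+X+X => X+X+X+X => a+X+X+X => a+a+X+X => a+a+a+X => a+a+a+a

E => E+X   [E ::= E + X]
E+X => E+X+X   [E ::= E + X]
E+X+X => E+X+X+X   [E ::= E + X]
E+X+X+X => X+X+X+X   [E ::= X]
X+X+X+X => a+X+X+X   [X ::= a]
a+X+X+X => a+a+X+X   [X ::= a]
a+a+X+X => a+a+a+X   [X ::= a]
a+a+a+X => a+a+a+a   [X ::= a]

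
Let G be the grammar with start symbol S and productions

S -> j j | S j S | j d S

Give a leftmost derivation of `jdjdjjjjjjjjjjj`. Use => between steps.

S => jdS   [S -> j d S]
jdS => jdSjS   [S -> S j S]
jdSjS => jdjdSjS   [S -> j d S]
jdjdSjS => jdjdSjSjS   [S -> S j S]
jdjdSjSjS => jdjdSjSjSjS   [S -> S j S]
jdjdSjSjSjS => jdjdjjjSjSjS   [S -> j j]
jdjdjjjSjSjS => jdjdjjjjjjSjS   [S -> j j]
jdjdjjjjjjSjS => jdjdjjjjjjjjjS   [S -> j j]
jdjdjjjjjjjjjS => jdjdjjjjjjjjjjj   [S -> j j]

S => jdS => jdSjS => jdjdSjS => jdjdSjSjS => jdjdSjSjSjS => jdjdjjjSjSjS => jdjdjjjjjjSjS => jdjdjjjjjjjjjS => jdjdjjjjjjjjjjj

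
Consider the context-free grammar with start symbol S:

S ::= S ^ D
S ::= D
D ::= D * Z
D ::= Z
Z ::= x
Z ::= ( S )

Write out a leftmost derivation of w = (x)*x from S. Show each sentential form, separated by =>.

S => D => D*Z => Z*Z => (S)*Z => (D)*Z => (Z)*Z => (x)*Z => (x)*x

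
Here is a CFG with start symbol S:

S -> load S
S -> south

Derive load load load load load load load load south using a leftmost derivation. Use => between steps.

S => load S => load load S => load load load S => load load load load S => load load load load load S => load load load load load load S => load load load load load load load S => load load load load load load load load S => load load load load load load load load south

S => load S   [S -> load S]
load S => load load S   [S -> load S]
load load S => load load load S   [S -> load S]
load load load S => load load load load S   [S -> load S]
load load load load S => load load load load load S   [S -> load S]
load load load load load S => load load load load load load S   [S -> load S]
load load load load load load S => load load load load load load load S   [S -> load S]
load load load load load load load S => load load load load load load load load S   [S -> load S]
load load load load load load load load S => load load load load load load load load south   [S -> south]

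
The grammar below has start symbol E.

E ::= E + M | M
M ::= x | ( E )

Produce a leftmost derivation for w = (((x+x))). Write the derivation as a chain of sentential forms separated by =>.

E => M => (E) => (M) => ((E)) => ((M)) => (((E))) => (((E+M))) => (((M+M))) => (((x+M))) => (((x+x)))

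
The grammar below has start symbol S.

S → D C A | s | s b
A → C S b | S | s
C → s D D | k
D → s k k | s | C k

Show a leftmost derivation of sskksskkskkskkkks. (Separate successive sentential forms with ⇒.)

S⇒DCA⇒CkCA⇒sDDkCA⇒sCkDkCA⇒ssDDkDkCA⇒ssCkDkDkCA⇒sskkDkDkCA⇒sskkCkkDkCA⇒sskksDDkkDkCA⇒sskksskkDkkDkCA⇒sskksskkskkDkCA⇒sskksskkskkskkkCA⇒sskksskkskkskkkkA⇒sskksskkskkskkkks

S ⇒ DCA   [S → D C A]
DCA ⇒ CkCA   [D → C k]
CkCA ⇒ sDDkCA   [C → s D D]
sDDkCA ⇒ sCkDkCA   [D → C k]
sCkDkCA ⇒ ssDDkDkCA   [C → s D D]
ssDDkDkCA ⇒ ssCkDkDkCA   [D → C k]
ssCkDkDkCA ⇒ sskkDkDkCA   [C → k]
sskkDkDkCA ⇒ sskkCkkDkCA   [D → C k]
sskkCkkDkCA ⇒ sskksDDkkDkCA   [C → s D D]
sskksDDkkDkCA ⇒ sskksskkDkkDkCA   [D → s k k]
sskksskkDkkDkCA ⇒ sskksskkskkDkCA   [D → s]
sskksskkskkDkCA ⇒ sskksskkskkskkkCA   [D → s k k]
sskksskkskkskkkCA ⇒ sskksskkskkskkkkA   [C → k]
sskksskkskkskkkkA ⇒ sskksskkskkskkkks   [A → s]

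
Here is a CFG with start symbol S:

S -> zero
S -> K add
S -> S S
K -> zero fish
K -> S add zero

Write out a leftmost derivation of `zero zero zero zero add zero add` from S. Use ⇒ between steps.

S ⇒ K add ⇒ S add zero add ⇒ S S add zero add ⇒ S S S add zero add ⇒ S S S S add zero add ⇒ zero S S S add zero add ⇒ zero zero S S add zero add ⇒ zero zero zero S add zero add ⇒ zero zero zero zero add zero add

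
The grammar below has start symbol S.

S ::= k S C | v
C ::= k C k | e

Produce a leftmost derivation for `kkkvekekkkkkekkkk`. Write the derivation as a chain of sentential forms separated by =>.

S => kSC => kkSCC => kkkSCCC => kkkvCCC => kkkveCC => kkkvekCkC => kkkvekekC => kkkvekekkCk => kkkvekekkkCkk => kkkvekekkkkCkkk => kkkvekekkkkkCkkkk => kkkvekekkkkkekkkk

S => kSC   [S ::= k S C]
kSC => kkSCC   [S ::= k S C]
kkSCC => kkkSCCC   [S ::= k S C]
kkkSCCC => kkkvCCC   [S ::= v]
kkkvCCC => kkkveCC   [C ::= e]
kkkveCC => kkkvekCkC   [C ::= k C k]
kkkvekCkC => kkkvekekC   [C ::= e]
kkkvekekC => kkkvekekkCk   [C ::= k C k]
kkkvekekkCk => kkkvekekkkCkk   [C ::= k C k]
kkkvekekkkCkk => kkkvekekkkkCkkk   [C ::= k C k]
kkkvekekkkkCkkk => kkkvekekkkkkCkkkk   [C ::= k C k]
kkkvekekkkkkCkkkk => kkkvekekkkkkekkkk   [C ::= e]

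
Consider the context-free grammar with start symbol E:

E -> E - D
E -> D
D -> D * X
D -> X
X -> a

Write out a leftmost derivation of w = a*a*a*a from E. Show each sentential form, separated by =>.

E => D   [E -> D]
D => D*X   [D -> D * X]
D*X => D*X*X   [D -> D * X]
D*X*X => D*X*X*X   [D -> D * X]
D*X*X*X => X*X*X*X   [D -> X]
X*X*X*X => a*X*X*X   [X -> a]
a*X*X*X => a*a*X*X   [X -> a]
a*a*X*X => a*a*a*X   [X -> a]
a*a*a*X => a*a*a*a   [X -> a]

E => D => D*X => D*X*X => D*X*X*X => X*X*X*X => a*X*X*X => a*a*X*X => a*a*a*X => a*a*a*a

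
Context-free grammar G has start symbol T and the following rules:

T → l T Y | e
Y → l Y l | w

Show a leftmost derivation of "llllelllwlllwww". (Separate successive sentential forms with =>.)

T=>lTY=>llTYY=>lllTYYY=>llllTYYYY=>lllleYYYY=>llllelYlYYY=>llllellYllYYY=>llllelllYlllYYY=>llllelllwlllYYY=>llllelllwlllwYY=>llllelllwlllwwY=>llllelllwlllwww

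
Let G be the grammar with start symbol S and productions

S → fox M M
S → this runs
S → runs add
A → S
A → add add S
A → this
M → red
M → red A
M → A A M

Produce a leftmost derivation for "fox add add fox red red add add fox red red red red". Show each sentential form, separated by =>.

S => fox M M   [S → fox M M]
fox M M => fox A A M M   [M → A A M]
fox A A M M => fox add add S A M M   [A → add add S]
fox add add S A M M => fox add add fox M M A M M   [S → fox M M]
fox add add fox M M A M M => fox add add fox red M A M M   [M → red]
fox add add fox red M A M M => fox add add fox red red A M M   [M → red]
fox add add fox red red A M M => fox add add fox red red add add S M M   [A → add add S]
fox add add fox red red add add S M M => fox add add fox red red add add fox M M M M   [S → fox M M]
fox add add fox red red add add fox M M M M => fox add add fox red red add add fox red M M M   [M → red]
fox add add fox red red add add fox red M M M => fox add add fox red red add add fox red red M M   [M → red]
fox add add fox red red add add fox red red M M => fox add add fox red red add add fox red red red M   [M → red]
fox add add fox red red add add fox red red red M => fox add add fox red red add add fox red red red red   [M → red]

S => fox M M => fox A A M M => fox add add S A M M => fox add add fox M M A M M => fox add add fox red M A M M => fox add add fox red red A M M => fox add add fox red red add add S M M => fox add add fox red red add add fox M M M M => fox add add fox red red add add fox red M M M => fox add add fox red red add add fox red red M M => fox add add fox red red add add fox red red red M => fox add add fox red red add add fox red red red red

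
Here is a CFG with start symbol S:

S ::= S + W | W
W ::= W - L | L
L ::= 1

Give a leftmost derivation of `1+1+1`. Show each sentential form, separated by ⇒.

S ⇒ S+W   [S ::= S + W]
S+W ⇒ S+W+W   [S ::= S + W]
S+W+W ⇒ W+W+W   [S ::= W]
W+W+W ⇒ L+W+W   [W ::= L]
L+W+W ⇒ 1+W+W   [L ::= 1]
1+W+W ⇒ 1+L+W   [W ::= L]
1+L+W ⇒ 1+1+W   [L ::= 1]
1+1+W ⇒ 1+1+L   [W ::= L]
1+1+L ⇒ 1+1+1   [L ::= 1]

S⇒S+W⇒S+W+W⇒W+W+W⇒L+W+W⇒1+W+W⇒1+L+W⇒1+1+W⇒1+1+L⇒1+1+1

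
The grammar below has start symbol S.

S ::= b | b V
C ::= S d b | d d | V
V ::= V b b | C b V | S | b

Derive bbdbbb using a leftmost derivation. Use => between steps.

S=>bV=>bCbV=>bSdbbV=>bbdbbV=>bbdbbb

S => bV   [S ::= b V]
bV => bCbV   [V ::= C b V]
bCbV => bSdbbV   [C ::= S d b]
bSdbbV => bbdbbV   [S ::= b]
bbdbbV => bbdbbb   [V ::= b]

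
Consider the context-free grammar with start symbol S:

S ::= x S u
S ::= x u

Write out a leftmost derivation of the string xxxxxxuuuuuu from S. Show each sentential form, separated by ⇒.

S ⇒ xSu   [S ::= x S u]
xSu ⇒ xxSuu   [S ::= x S u]
xxSuu ⇒ xxxSuuu   [S ::= x S u]
xxxSuuu ⇒ xxxxSuuuu   [S ::= x S u]
xxxxSuuuu ⇒ xxxxxSuuuuu   [S ::= x S u]
xxxxxSuuuuu ⇒ xxxxxxuuuuuu   [S ::= x u]

S ⇒ xSu ⇒ xxSuu ⇒ xxxSuuu ⇒ xxxxSuuuu ⇒ xxxxxSuuuuu ⇒ xxxxxxuuuuuu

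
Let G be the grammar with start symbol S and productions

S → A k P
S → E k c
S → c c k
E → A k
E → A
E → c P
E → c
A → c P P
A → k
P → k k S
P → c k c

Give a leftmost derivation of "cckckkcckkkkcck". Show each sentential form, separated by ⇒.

S⇒AkP⇒cPPkP⇒cckcPkP⇒cckckkSkP⇒cckckkcckkP⇒cckckkcckkkkS⇒cckckkcckkkkcck

S ⇒ AkP   [S → A k P]
AkP ⇒ cPPkP   [A → c P P]
cPPkP ⇒ cckcPkP   [P → c k c]
cckcPkP ⇒ cckckkSkP   [P → k k S]
cckckkSkP ⇒ cckckkcckkP   [S → c c k]
cckckkcckkP ⇒ cckckkcckkkkS   [P → k k S]
cckckkcckkkkS ⇒ cckckkcckkkkcck   [S → c c k]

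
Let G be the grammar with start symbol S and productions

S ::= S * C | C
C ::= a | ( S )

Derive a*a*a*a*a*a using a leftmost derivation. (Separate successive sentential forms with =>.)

S=>S*C=>S*C*C=>S*C*C*C=>S*C*C*C*C=>S*C*C*C*C*C=>C*C*C*C*C*C=>a*C*C*C*C*C=>a*a*C*C*C*C=>a*a*a*C*C*C=>a*a*a*a*C*C=>a*a*a*a*a*C=>a*a*a*a*a*a

S => S*C   [S ::= S * C]
S*C => S*C*C   [S ::= S * C]
S*C*C => S*C*C*C   [S ::= S * C]
S*C*C*C => S*C*C*C*C   [S ::= S * C]
S*C*C*C*C => S*C*C*C*C*C   [S ::= S * C]
S*C*C*C*C*C => C*C*C*C*C*C   [S ::= C]
C*C*C*C*C*C => a*C*C*C*C*C   [C ::= a]
a*C*C*C*C*C => a*a*C*C*C*C   [C ::= a]
a*a*C*C*C*C => a*a*a*C*C*C   [C ::= a]
a*a*a*C*C*C => a*a*a*a*C*C   [C ::= a]
a*a*a*a*C*C => a*a*a*a*a*C   [C ::= a]
a*a*a*a*a*C => a*a*a*a*a*a   [C ::= a]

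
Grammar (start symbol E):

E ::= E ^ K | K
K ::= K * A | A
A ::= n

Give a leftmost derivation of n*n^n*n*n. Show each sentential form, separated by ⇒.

E ⇒ E^K   [E ::= E ^ K]
E^K ⇒ K^K   [E ::= K]
K^K ⇒ K*A^K   [K ::= K * A]
K*A^K ⇒ A*A^K   [K ::= A]
A*A^K ⇒ n*A^K   [A ::= n]
n*A^K ⇒ n*n^K   [A ::= n]
n*n^K ⇒ n*n^K*A   [K ::= K * A]
n*n^K*A ⇒ n*n^K*A*A   [K ::= K * A]
n*n^K*A*A ⇒ n*n^A*A*A   [K ::= A]
n*n^A*A*A ⇒ n*n^n*A*A   [A ::= n]
n*n^n*A*A ⇒ n*n^n*n*A   [A ::= n]
n*n^n*n*A ⇒ n*n^n*n*n   [A ::= n]

E⇒E^K⇒K^K⇒K*A^K⇒A*A^K⇒n*A^K⇒n*n^K⇒n*n^K*A⇒n*n^K*A*A⇒n*n^A*A*A⇒n*n^n*A*A⇒n*n^n*n*A⇒n*n^n*n*n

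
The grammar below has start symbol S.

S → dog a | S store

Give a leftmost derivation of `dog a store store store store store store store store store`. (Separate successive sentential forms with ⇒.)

S ⇒ S store ⇒ S store store ⇒ S store store store ⇒ S store store store store ⇒ S store store store store store ⇒ S store store store store store store ⇒ S store store store store store store store ⇒ S store store store store store store store store ⇒ S store store store store store store store store store ⇒ dog a store store store store store store store store store

S ⇒ S store   [S → S store]
S store ⇒ S store store   [S → S store]
S store store ⇒ S store store store   [S → S store]
S store store store ⇒ S store store store store   [S → S store]
S store store store store ⇒ S store store store store store   [S → S store]
S store store store store store ⇒ S store store store store store store   [S → S store]
S store store store store store store ⇒ S store store store store store store store   [S → S store]
S store store store store store store store ⇒ S store store store store store store store store   [S → S store]
S store store store store store store store store ⇒ S store store store store store store store store store   [S → S store]
S store store store store store store store store store ⇒ dog a store store store store store store store store store   [S → dog a]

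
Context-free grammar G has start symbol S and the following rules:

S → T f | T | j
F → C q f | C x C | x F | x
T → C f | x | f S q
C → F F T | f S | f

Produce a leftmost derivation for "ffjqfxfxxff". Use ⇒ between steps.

S ⇒ Tf ⇒ Cff ⇒ FFTff ⇒ CxCFTff ⇒ fSxCFTff ⇒ fTfxCFTff ⇒ ffSqfxCFTff ⇒ ffjqfxCFTff ⇒ ffjqfxfFTff ⇒ ffjqfxfxTff ⇒ ffjqfxfxxff

S ⇒ Tf   [S → T f]
Tf ⇒ Cff   [T → C f]
Cff ⇒ FFTff   [C → F F T]
FFTff ⇒ CxCFTff   [F → C x C]
CxCFTff ⇒ fSxCFTff   [C → f S]
fSxCFTff ⇒ fTfxCFTff   [S → T f]
fTfxCFTff ⇒ ffSqfxCFTff   [T → f S q]
ffSqfxCFTff ⇒ ffjqfxCFTff   [S → j]
ffjqfxCFTff ⇒ ffjqfxfFTff   [C → f]
ffjqfxfFTff ⇒ ffjqfxfxTff   [F → x]
ffjqfxfxTff ⇒ ffjqfxfxxff   [T → x]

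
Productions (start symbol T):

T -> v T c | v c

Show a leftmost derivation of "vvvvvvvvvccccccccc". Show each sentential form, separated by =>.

T=>vTc=>vvTcc=>vvvTccc=>vvvvTcccc=>vvvvvTccccc=>vvvvvvTcccccc=>vvvvvvvTccccccc=>vvvvvvvvTcccccccc=>vvvvvvvvvccccccccc

T => vTc   [T -> v T c]
vTc => vvTcc   [T -> v T c]
vvTcc => vvvTccc   [T -> v T c]
vvvTccc => vvvvTcccc   [T -> v T c]
vvvvTcccc => vvvvvTccccc   [T -> v T c]
vvvvvTccccc => vvvvvvTcccccc   [T -> v T c]
vvvvvvTcccccc => vvvvvvvTccccccc   [T -> v T c]
vvvvvvvTccccccc => vvvvvvvvTcccccccc   [T -> v T c]
vvvvvvvvTcccccccc => vvvvvvvvvccccccccc   [T -> v c]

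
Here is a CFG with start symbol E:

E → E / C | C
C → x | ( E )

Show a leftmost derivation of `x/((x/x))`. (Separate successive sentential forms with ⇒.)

E ⇒ E/C   [E → E / C]
E/C ⇒ C/C   [E → C]
C/C ⇒ x/C   [C → x]
x/C ⇒ x/(E)   [C → ( E )]
x/(E) ⇒ x/(C)   [E → C]
x/(C) ⇒ x/((E))   [C → ( E )]
x/((E)) ⇒ x/((E/C))   [E → E / C]
x/((E/C)) ⇒ x/((C/C))   [E → C]
x/((C/C)) ⇒ x/((x/C))   [C → x]
x/((x/C)) ⇒ x/((x/x))   [C → x]

E ⇒ E/C ⇒ C/C ⇒ x/C ⇒ x/(E) ⇒ x/(C) ⇒ x/((E)) ⇒ x/((E/C)) ⇒ x/((C/C)) ⇒ x/((x/C)) ⇒ x/((x/x))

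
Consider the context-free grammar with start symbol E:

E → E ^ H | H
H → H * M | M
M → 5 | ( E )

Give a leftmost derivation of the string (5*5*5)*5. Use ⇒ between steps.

E⇒H⇒H*M⇒M*M⇒(E)*M⇒(H)*M⇒(H*M)*M⇒(H*M*M)*M⇒(M*M*M)*M⇒(5*M*M)*M⇒(5*5*M)*M⇒(5*5*5)*M⇒(5*5*5)*5

E ⇒ H   [E → H]
H ⇒ H*M   [H → H * M]
H*M ⇒ M*M   [H → M]
M*M ⇒ (E)*M   [M → ( E )]
(E)*M ⇒ (H)*M   [E → H]
(H)*M ⇒ (H*M)*M   [H → H * M]
(H*M)*M ⇒ (H*M*M)*M   [H → H * M]
(H*M*M)*M ⇒ (M*M*M)*M   [H → M]
(M*M*M)*M ⇒ (5*M*M)*M   [M → 5]
(5*M*M)*M ⇒ (5*5*M)*M   [M → 5]
(5*5*M)*M ⇒ (5*5*5)*M   [M → 5]
(5*5*5)*M ⇒ (5*5*5)*5   [M → 5]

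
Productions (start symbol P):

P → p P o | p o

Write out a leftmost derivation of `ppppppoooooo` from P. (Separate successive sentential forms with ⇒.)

P ⇒ pPo   [P → p P o]
pPo ⇒ ppPoo   [P → p P o]
ppPoo ⇒ pppPooo   [P → p P o]
pppPooo ⇒ ppppPoooo   [P → p P o]
ppppPoooo ⇒ pppppPooooo   [P → p P o]
pppppPooooo ⇒ ppppppoooooo   [P → p o]

P ⇒ pPo ⇒ ppPoo ⇒ pppPooo ⇒ ppppPoooo ⇒ pppppPooooo ⇒ ppppppoooooo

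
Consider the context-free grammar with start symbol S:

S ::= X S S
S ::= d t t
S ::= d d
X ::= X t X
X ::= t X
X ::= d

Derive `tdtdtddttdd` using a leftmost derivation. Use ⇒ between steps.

S ⇒ XSS   [S ::= X S S]
XSS ⇒ tXSS   [X ::= t X]
tXSS ⇒ tXtXSS   [X ::= X t X]
tXtXSS ⇒ tXtXtXSS   [X ::= X t X]
tXtXtXSS ⇒ tdtXtXSS   [X ::= d]
tdtXtXSS ⇒ tdtdtXSS   [X ::= d]
tdtdtXSS ⇒ tdtdtdSS   [X ::= d]
tdtdtdSS ⇒ tdtdtddttS   [S ::= d t t]
tdtdtddttS ⇒ tdtdtddttdd   [S ::= d d]

S⇒XSS⇒tXSS⇒tXtXSS⇒tXtXtXSS⇒tdtXtXSS⇒tdtdtXSS⇒tdtdtdSS⇒tdtdtddttS⇒tdtdtddttdd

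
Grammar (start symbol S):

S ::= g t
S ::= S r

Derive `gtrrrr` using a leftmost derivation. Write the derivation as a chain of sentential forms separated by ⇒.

S ⇒ Sr ⇒ Srr ⇒ Srrr ⇒ Srrrr ⇒ gtrrrr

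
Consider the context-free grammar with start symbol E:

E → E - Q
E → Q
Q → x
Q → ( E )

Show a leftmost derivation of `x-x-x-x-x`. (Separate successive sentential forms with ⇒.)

E ⇒ E-Q   [E → E - Q]
E-Q ⇒ E-Q-Q   [E → E - Q]
E-Q-Q ⇒ E-Q-Q-Q   [E → E - Q]
E-Q-Q-Q ⇒ E-Q-Q-Q-Q   [E → E - Q]
E-Q-Q-Q-Q ⇒ Q-Q-Q-Q-Q   [E → Q]
Q-Q-Q-Q-Q ⇒ x-Q-Q-Q-Q   [Q → x]
x-Q-Q-Q-Q ⇒ x-x-Q-Q-Q   [Q → x]
x-x-Q-Q-Q ⇒ x-x-x-Q-Q   [Q → x]
x-x-x-Q-Q ⇒ x-x-x-x-Q   [Q → x]
x-x-x-x-Q ⇒ x-x-x-x-x   [Q → x]

E⇒E-Q⇒E-Q-Q⇒E-Q-Q-Q⇒E-Q-Q-Q-Q⇒Q-Q-Q-Q-Q⇒x-Q-Q-Q-Q⇒x-x-Q-Q-Q⇒x-x-x-Q-Q⇒x-x-x-x-Q⇒x-x-x-x-x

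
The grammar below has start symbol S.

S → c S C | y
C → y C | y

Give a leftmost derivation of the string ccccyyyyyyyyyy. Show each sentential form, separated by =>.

S => cSC => ccSCC => cccSCCC => ccccSCCCC => ccccyCCCC => ccccyyCCCC => ccccyyyCCCC => ccccyyyyCCCC => ccccyyyyyCCCC => ccccyyyyyyCCCC => ccccyyyyyyyCCC => ccccyyyyyyyyCC => ccccyyyyyyyyyC => ccccyyyyyyyyyy

S => cSC   [S → c S C]
cSC => ccSCC   [S → c S C]
ccSCC => cccSCCC   [S → c S C]
cccSCCC => ccccSCCCC   [S → c S C]
ccccSCCCC => ccccyCCCC   [S → y]
ccccyCCCC => ccccyyCCCC   [C → y C]
ccccyyCCCC => ccccyyyCCCC   [C → y C]
ccccyyyCCCC => ccccyyyyCCCC   [C → y C]
ccccyyyyCCCC => ccccyyyyyCCCC   [C → y C]
ccccyyyyyCCCC => ccccyyyyyyCCCC   [C → y C]
ccccyyyyyyCCCC => ccccyyyyyyyCCC   [C → y]
ccccyyyyyyyCCC => ccccyyyyyyyyCC   [C → y]
ccccyyyyyyyyCC => ccccyyyyyyyyyC   [C → y]
ccccyyyyyyyyyC => ccccyyyyyyyyyy   [C → y]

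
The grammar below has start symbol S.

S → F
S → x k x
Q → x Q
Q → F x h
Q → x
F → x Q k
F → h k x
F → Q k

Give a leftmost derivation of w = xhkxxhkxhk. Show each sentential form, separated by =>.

S => F   [S → F]
F => Qk   [F → Q k]
Qk => xQk   [Q → x Q]
xQk => xFxhk   [Q → F x h]
xFxhk => xQkxhk   [F → Q k]
xQkxhk => xFxhkxhk   [Q → F x h]
xFxhkxhk => xhkxxhkxhk   [F → h k x]

S => F => Qk => xQk => xFxhk => xQkxhk => xFxhkxhk => xhkxxhkxhk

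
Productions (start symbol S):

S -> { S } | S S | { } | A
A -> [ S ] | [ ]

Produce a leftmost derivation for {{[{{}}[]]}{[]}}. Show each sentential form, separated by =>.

S => {S} => {SS} => {{S}S} => {{A}S} => {{[S]}S} => {{[SS]}S} => {{[{S}S]}S} => {{[{{}}S]}S} => {{[{{}}A]}S} => {{[{{}}[]]}S} => {{[{{}}[]]}{S}} => {{[{{}}[]]}{A}} => {{[{{}}[]]}{[]}}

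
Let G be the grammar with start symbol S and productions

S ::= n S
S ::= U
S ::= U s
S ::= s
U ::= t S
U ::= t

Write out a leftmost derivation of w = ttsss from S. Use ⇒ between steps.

S ⇒ Us ⇒ tSs ⇒ tUss ⇒ ttSss ⇒ ttsss

S ⇒ Us   [S ::= U s]
Us ⇒ tSs   [U ::= t S]
tSs ⇒ tUss   [S ::= U s]
tUss ⇒ ttSss   [U ::= t S]
ttSss ⇒ ttsss   [S ::= s]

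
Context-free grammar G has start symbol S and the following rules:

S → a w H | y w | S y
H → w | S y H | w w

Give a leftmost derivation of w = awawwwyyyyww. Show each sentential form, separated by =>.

S => awH => awSyH => awSyyH => awSyyyH => awSyyyyH => awawHyyyyH => awawwwyyyyH => awawwwyyyyww

S => awH   [S → a w H]
awH => awSyH   [H → S y H]
awSyH => awSyyH   [S → S y]
awSyyH => awSyyyH   [S → S y]
awSyyyH => awSyyyyH   [S → S y]
awSyyyyH => awawHyyyyH   [S → a w H]
awawHyyyyH => awawwwyyyyH   [H → w w]
awawwwyyyyH => awawwwyyyyww   [H → w w]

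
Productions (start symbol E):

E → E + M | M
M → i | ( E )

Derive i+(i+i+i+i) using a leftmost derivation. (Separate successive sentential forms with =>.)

E => E+M   [E → E + M]
E+M => M+M   [E → M]
M+M => i+M   [M → i]
i+M => i+(E)   [M → ( E )]
i+(E) => i+(E+M)   [E → E + M]
i+(E+M) => i+(E+M+M)   [E → E + M]
i+(E+M+M) => i+(E+M+M+M)   [E → E + M]
i+(E+M+M+M) => i+(M+M+M+M)   [E → M]
i+(M+M+M+M) => i+(i+M+M+M)   [M → i]
i+(i+M+M+M) => i+(i+i+M+M)   [M → i]
i+(i+i+M+M) => i+(i+i+i+M)   [M → i]
i+(i+i+i+M) => i+(i+i+i+i)   [M → i]

E => E+M => M+M => i+M => i+(E) => i+(E+M) => i+(E+M+M) => i+(E+M+M+M) => i+(M+M+M+M) => i+(i+M+M+M) => i+(i+i+M+M) => i+(i+i+i+M) => i+(i+i+i+i)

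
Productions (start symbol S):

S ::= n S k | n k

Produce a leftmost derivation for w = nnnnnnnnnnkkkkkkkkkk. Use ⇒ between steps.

S ⇒ nSk ⇒ nnSkk ⇒ nnnSkkk ⇒ nnnnSkkkk ⇒ nnnnnSkkkkk ⇒ nnnnnnSkkkkkk ⇒ nnnnnnnSkkkkkkk ⇒ nnnnnnnnSkkkkkkkk ⇒ nnnnnnnnnSkkkkkkkkk ⇒ nnnnnnnnnnkkkkkkkkkk

S ⇒ nSk   [S ::= n S k]
nSk ⇒ nnSkk   [S ::= n S k]
nnSkk ⇒ nnnSkkk   [S ::= n S k]
nnnSkkk ⇒ nnnnSkkkk   [S ::= n S k]
nnnnSkkkk ⇒ nnnnnSkkkkk   [S ::= n S k]
nnnnnSkkkkk ⇒ nnnnnnSkkkkkk   [S ::= n S k]
nnnnnnSkkkkkk ⇒ nnnnnnnSkkkkkkk   [S ::= n S k]
nnnnnnnSkkkkkkk ⇒ nnnnnnnnSkkkkkkkk   [S ::= n S k]
nnnnnnnnSkkkkkkkk ⇒ nnnnnnnnnSkkkkkkkkk   [S ::= n S k]
nnnnnnnnnSkkkkkkkkk ⇒ nnnnnnnnnnkkkkkkkkkk   [S ::= n k]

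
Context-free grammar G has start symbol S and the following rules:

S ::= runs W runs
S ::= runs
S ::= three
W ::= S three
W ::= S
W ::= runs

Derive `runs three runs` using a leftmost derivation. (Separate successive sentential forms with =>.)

S => runs W runs => runs S runs => runs three runs

S => runs W runs   [S ::= runs W runs]
runs W runs => runs S runs   [W ::= S]
runs S runs => runs three runs   [S ::= three]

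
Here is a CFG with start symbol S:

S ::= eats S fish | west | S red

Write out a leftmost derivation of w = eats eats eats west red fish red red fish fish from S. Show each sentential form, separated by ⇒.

S ⇒ eats S fish ⇒ eats eats S fish fish ⇒ eats eats S red fish fish ⇒ eats eats S red red fish fish ⇒ eats eats eats S fish red red fish fish ⇒ eats eats eats S red fish red red fish fish ⇒ eats eats eats west red fish red red fish fish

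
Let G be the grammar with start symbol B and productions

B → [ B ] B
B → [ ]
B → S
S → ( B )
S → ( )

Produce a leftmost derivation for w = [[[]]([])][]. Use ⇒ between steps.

B ⇒ [B]B   [B → [ B ] B]
[B]B ⇒ [[B]B]B   [B → [ B ] B]
[[B]B]B ⇒ [[[]]B]B   [B → [ ]]
[[[]]B]B ⇒ [[[]]S]B   [B → S]
[[[]]S]B ⇒ [[[]](B)]B   [S → ( B )]
[[[]](B)]B ⇒ [[[]]([])]B   [B → [ ]]
[[[]]([])]B ⇒ [[[]]([])][]   [B → [ ]]

B ⇒ [B]B ⇒ [[B]B]B ⇒ [[[]]B]B ⇒ [[[]]S]B ⇒ [[[]](B)]B ⇒ [[[]]([])]B ⇒ [[[]]([])][]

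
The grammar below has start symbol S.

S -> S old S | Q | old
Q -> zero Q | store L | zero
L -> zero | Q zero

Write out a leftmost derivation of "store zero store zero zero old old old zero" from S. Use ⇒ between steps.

S ⇒ S old S ⇒ S old S old S ⇒ Q old S old S ⇒ store L old S old S ⇒ store Q zero old S old S ⇒ store zero Q zero old S old S ⇒ store zero store L zero old S old S ⇒ store zero store zero zero old S old S ⇒ store zero store zero zero old old old S ⇒ store zero store zero zero old old old Q ⇒ store zero store zero zero old old old zero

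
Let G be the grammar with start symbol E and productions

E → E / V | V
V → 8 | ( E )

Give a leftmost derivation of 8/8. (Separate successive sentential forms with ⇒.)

E⇒E/V⇒V/V⇒8/V⇒8/8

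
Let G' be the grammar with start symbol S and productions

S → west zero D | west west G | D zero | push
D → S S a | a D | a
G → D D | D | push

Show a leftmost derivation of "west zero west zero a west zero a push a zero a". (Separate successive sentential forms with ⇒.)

S ⇒ west zero D   [S → west zero D]
west zero D ⇒ west zero S S a   [D → S S a]
west zero S S a ⇒ west zero west zero D S a   [S → west zero D]
west zero west zero D S a ⇒ west zero west zero a S a   [D → a]
west zero west zero a S a ⇒ west zero west zero a D zero a   [S → D zero]
west zero west zero a D zero a ⇒ west zero west zero a S S a zero a   [D → S S a]
west zero west zero a S S a zero a ⇒ west zero west zero a west zero D S a zero a   [S → west zero D]
west zero west zero a west zero D S a zero a ⇒ west zero west zero a west zero a S a zero a   [D → a]
west zero west zero a west zero a S a zero a ⇒ west zero west zero a west zero a push a zero a   [S → push]

S ⇒ west zero D ⇒ west zero S S a ⇒ west zero west zero D S a ⇒ west zero west zero a S a ⇒ west zero west zero a D zero a ⇒ west zero west zero a S S a zero a ⇒ west zero west zero a west zero D S a zero a ⇒ west zero west zero a west zero a S a zero a ⇒ west zero west zero a west zero a push a zero a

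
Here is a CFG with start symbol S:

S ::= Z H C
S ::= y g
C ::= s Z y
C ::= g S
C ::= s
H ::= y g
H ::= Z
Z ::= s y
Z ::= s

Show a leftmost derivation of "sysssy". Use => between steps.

S => ZHC   [S ::= Z H C]
ZHC => syHC   [Z ::= s y]
syHC => syZC   [H ::= Z]
syZC => sysC   [Z ::= s]
sysC => syssZy   [C ::= s Z y]
syssZy => sysssy   [Z ::= s]

S => ZHC => syHC => syZC => sysC => syssZy => sysssy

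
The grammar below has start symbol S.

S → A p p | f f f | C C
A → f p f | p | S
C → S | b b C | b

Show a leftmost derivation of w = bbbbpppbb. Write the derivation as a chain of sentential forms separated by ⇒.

S⇒CC⇒bbCC⇒bbbbCC⇒bbbbSC⇒bbbbCCC⇒bbbbSCC⇒bbbbAppCC⇒bbbbpppCC⇒bbbbpppbC⇒bbbbpppbb

S ⇒ CC   [S → C C]
CC ⇒ bbCC   [C → b b C]
bbCC ⇒ bbbbCC   [C → b b C]
bbbbCC ⇒ bbbbSC   [C → S]
bbbbSC ⇒ bbbbCCC   [S → C C]
bbbbCCC ⇒ bbbbSCC   [C → S]
bbbbSCC ⇒ bbbbAppCC   [S → A p p]
bbbbAppCC ⇒ bbbbpppCC   [A → p]
bbbbpppCC ⇒ bbbbpppbC   [C → b]
bbbbpppbC ⇒ bbbbpppbb   [C → b]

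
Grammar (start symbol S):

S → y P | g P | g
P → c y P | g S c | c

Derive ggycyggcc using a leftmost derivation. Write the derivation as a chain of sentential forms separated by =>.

S => gP => ggSc => ggyPc => ggycyPc => ggycygScc => ggycyggcc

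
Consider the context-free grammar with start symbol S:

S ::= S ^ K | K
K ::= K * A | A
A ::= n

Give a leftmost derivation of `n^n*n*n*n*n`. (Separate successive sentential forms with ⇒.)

S⇒S^K⇒K^K⇒A^K⇒n^K⇒n^K*A⇒n^K*A*A⇒n^K*A*A*A⇒n^K*A*A*A*A⇒n^A*A*A*A*A⇒n^n*A*A*A*A⇒n^n*n*A*A*A⇒n^n*n*n*A*A⇒n^n*n*n*n*A⇒n^n*n*n*n*n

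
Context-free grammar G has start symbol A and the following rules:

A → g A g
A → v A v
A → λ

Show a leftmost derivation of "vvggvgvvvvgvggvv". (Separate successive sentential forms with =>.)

A => vAv   [A → v A v]
vAv => vvAvv   [A → v A v]
vvAvv => vvgAgvv   [A → g A g]
vvgAgvv => vvggAggvv   [A → g A g]
vvggAggvv => vvggvAvggvv   [A → v A v]
vvggvAvggvv => vvggvgAgvggvv   [A → g A g]
vvggvgAgvggvv => vvggvgvAvgvggvv   [A → v A v]
vvggvgvAvgvggvv => vvggvgvvAvvgvggvv   [A → v A v]
vvggvgvvAvvgvggvv => vvggvgvvvvgvggvv   [A → λ]

A => vAv => vvAvv => vvgAgvv => vvggAggvv => vvggvAvggvv => vvggvgAgvggvv => vvggvgvAvgvggvv => vvggvgvvAvvgvggvv => vvggvgvvvvgvggvv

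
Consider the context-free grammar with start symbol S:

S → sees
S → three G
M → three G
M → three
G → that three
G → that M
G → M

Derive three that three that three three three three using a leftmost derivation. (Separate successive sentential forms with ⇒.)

S ⇒ three G ⇒ three that M ⇒ three that three G ⇒ three that three that M ⇒ three that three that three G ⇒ three that three that three M ⇒ three that three that three three G ⇒ three that three that three three M ⇒ three that three that three three three G ⇒ three that three that three three three M ⇒ three that three that three three three three

S ⇒ three G   [S → three G]
three G ⇒ three that M   [G → that M]
three that M ⇒ three that three G   [M → three G]
three that three G ⇒ three that three that M   [G → that M]
three that three that M ⇒ three that three that three G   [M → three G]
three that three that three G ⇒ three that three that three M   [G → M]
three that three that three M ⇒ three that three that three three G   [M → three G]
three that three that three three G ⇒ three that three that three three M   [G → M]
three that three that three three M ⇒ three that three that three three three G   [M → three G]
three that three that three three three G ⇒ three that three that three three three M   [G → M]
three that three that three three three M ⇒ three that three that three three three three   [M → three]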